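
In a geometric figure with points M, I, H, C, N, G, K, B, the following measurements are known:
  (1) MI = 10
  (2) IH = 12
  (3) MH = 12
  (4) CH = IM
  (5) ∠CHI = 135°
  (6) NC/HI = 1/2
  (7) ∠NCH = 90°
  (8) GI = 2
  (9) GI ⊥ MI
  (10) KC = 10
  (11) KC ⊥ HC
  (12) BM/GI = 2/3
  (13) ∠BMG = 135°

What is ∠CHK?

From the given relations: CH = IM = 10.
Step 1: By the law of cosines on triangle HCK: HK² = 10² + 10² − 2·10·10·cos(90°) = 200, so HK = 10·√2.
Step 2: By the inverse law of cosines on triangle CHK: cos(∠CHK) = (10² + (10·√2)² − 10²) / (2·10·10·√2) = 200/282.84 = 0.7071, so ∠CHK = 45°.

Therefore, the measure of angle ∠CHK = 45°.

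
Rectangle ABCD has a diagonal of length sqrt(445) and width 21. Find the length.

Using the Pythagorean theorem: d^2 = a^2 + b^2
b^2 = d^2 - a^2
b^2 = 445 - 441
b^2 = 4
b = sqrt(4) = 2

2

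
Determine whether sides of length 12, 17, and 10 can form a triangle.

Check all three triangle inequalities:
12 + 17 = 29 > 10 ✓
12 + 10 = 22 > 17 ✓
17 + 10 = 27 > 12 ✓
All conditions hold, so these sides form a valid triangle.

Yes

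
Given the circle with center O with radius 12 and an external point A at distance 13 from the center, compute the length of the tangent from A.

Let T be the point of tangency. Then OT ⊥ AT (radius ⊥ tangent).
In right triangle OTA: OA² = OT² + AT²
13² = 12² + AT²
AT² = 25, AT = 5

5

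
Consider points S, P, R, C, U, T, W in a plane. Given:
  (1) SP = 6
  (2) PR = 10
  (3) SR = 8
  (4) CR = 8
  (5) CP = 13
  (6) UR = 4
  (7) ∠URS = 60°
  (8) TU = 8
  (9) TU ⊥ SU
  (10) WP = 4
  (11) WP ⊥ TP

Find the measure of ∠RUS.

Step 1: By the law of cosines on triangle URS: US² = 4² + 8² − 2·4·8·cos(60°) = 48, so US = 4·√3.
Step 2: By the inverse law of cosines on triangle RUS: cos(∠RUS) = (4² + (4·√3)² − 8²) / (2·4·4·√3) = 0/55.43 = 0, so ∠RUS = 90°.

Therefore, the measure of angle ∠RUS = 90°.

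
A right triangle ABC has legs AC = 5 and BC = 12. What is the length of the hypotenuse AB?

By the Pythagorean theorem: AB^2 = AC^2 + BC^2
AB^2 = 5^2 + 12^2 = 25 + 144 = 169
AB = sqrt(169) = 13

13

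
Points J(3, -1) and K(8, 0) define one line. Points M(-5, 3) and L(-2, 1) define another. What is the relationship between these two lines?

Slope of line 1: m1 = (0 - -1)/(8 - 3) = 1/5 = 1/5
Slope of line 2: m2 = (1 - 3)/(-2 - -5) = -2/3 = -2/3
m1 != m2 (1/5 != -2/3), so not parallel.
m1 * m2 = (1/5) * (-2/3) = -2/15 != -1, so not perpendicular.
The lines are neither parallel nor perpendicular.

Neither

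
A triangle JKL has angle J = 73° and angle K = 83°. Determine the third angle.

angle L = 180 - 73 - 83 = 24 degrees.

24 degrees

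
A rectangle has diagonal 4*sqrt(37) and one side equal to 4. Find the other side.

The diagonal of a rectangle forms a right triangle with the two sides.
Rearranging the Pythagorean theorem: missing side = sqrt(d^2 - known^2).
= sqrt(592 - 16) = sqrt(576) = 24.

24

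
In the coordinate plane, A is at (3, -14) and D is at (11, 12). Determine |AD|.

The horizontal distance is |11 - 3| = 8 and the vertical distance is |12 - -14| = 26.
By the Pythagorean theorem, d = sqrt(8^2 + 26^2) = sqrt(740) = 2*sqrt(185).

2*sqrt(185)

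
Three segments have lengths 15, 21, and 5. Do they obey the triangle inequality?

The longest side is 21. The other two sides sum to 5 + 15 = 20.
Since 20 ≤ 21, the two shorter sides cannot reach around to close the triangle.

No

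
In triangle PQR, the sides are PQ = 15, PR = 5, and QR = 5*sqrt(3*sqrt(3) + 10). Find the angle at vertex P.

By the inverse law of cosines: cos(P) = (PQ² + PR² - QR²) / (2 × PQ × PR)
cos(P) = (15² + 5² - (5*sqrt(3*sqrt(3) + 10))²) / (2 × 15 × 5)
cos(P) = (225 + 25 - (75*sqrt(3) + 250)) / 150
cos(P) = -sqrt(3)/2
P = arccos(-sqrt(3)/2) = 150°

150°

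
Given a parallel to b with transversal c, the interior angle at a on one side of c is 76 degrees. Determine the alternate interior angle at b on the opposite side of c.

Alternate interior angles lie on opposite sides of the transversal, between the parallel lines.
By the alternate interior angle theorem, they are equal: 76 degrees.

76 degrees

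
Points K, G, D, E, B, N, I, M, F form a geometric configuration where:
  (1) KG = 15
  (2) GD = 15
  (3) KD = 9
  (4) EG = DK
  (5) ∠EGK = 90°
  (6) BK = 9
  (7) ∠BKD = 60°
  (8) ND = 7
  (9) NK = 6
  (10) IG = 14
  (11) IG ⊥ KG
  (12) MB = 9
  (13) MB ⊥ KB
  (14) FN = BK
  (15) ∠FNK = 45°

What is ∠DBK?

Step 1: By the law of cosines on triangle BKD: BD² = 9² + 9² − 2·9·9·cos(60°) = 81, so BD = 9.
Step 2: By the inverse law of cosines on triangle DBK: cos(∠DBK) = (9² + 9² − 9²) / (2·9·9) = 81/162 = 0.5, so ∠DBK = 60°.

Therefore, the measure of angle ∠DBK = 60°.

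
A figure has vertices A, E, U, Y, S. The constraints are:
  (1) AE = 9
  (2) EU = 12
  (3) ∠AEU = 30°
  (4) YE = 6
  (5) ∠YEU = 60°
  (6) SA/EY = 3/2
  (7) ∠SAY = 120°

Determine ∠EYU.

Step 1: By the law of cosines on triangle YEU: YU² = 6² + 12² − 2·6·12·cos(60°) = 108, so YU = 6·√3.
Step 2: By the inverse law of cosines on triangle EYU: cos(∠EYU) = (6² + (6·√3)² − 12²) / (2·6·6·√3) = 0/124.71 = 0, so ∠EYU = 90°.

Therefore, the measure of angle ∠EYU = 90°.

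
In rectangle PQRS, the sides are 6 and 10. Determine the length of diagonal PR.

d = sqrt(6^2 + 10^2) = sqrt(136) = 2*sqrt(34)

2*sqrt(34)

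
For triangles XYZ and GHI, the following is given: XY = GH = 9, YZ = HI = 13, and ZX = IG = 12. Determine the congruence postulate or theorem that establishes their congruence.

The given information matches SSS: All three pairs of corresponding sides are equal (Side-Side-Side).

SSS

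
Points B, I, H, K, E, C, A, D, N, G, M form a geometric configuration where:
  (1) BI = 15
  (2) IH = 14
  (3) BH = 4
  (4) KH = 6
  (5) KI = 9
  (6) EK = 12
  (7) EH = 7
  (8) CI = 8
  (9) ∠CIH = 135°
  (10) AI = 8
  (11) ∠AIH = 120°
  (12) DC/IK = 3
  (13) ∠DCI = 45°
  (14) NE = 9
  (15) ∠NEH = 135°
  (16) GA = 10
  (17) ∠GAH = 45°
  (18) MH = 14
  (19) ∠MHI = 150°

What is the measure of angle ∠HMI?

Step 1: By the law of cosines on triangle MHI: MI² = 14² + 14² − 2·14·14·cos(150°) = 731.48, so MI ≈ 27.05.
Step 2: By the inverse law of cosines on triangle HMI: cos(∠HMI) = (14² + 27.05² − 14²) / (2·14·27.05) = 731.48/757.29 = 0.9659, so ∠HMI = 15°.

Therefore, the measure of angle ∠HMI = 15°.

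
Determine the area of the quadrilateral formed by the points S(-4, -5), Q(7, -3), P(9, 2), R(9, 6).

Using the Shoelace formula for a quadrilateral (vertices in order):
Area = (1/2)|sum of (x_i * y_(i+1) - x_(i+1) * y_i)|
Terms: (-4*-3 - 7*-5) = 47, (7*2 - 9*-3) = 41, (9*6 - 9*2) = 36, (9*-5 - -4*6) = -21
Sum = 103
Area = (1/2)(103) = 103/2

103/2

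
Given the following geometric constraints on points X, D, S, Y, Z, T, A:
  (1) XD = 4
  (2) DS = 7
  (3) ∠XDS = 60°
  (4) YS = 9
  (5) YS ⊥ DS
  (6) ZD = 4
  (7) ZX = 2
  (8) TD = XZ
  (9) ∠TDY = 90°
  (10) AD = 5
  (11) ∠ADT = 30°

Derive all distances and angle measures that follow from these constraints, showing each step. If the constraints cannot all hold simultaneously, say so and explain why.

The constraints are consistent.

From the given relations:
  TD = XZ = 2

Step 1: From XD = 4, DS = 7, and ∠XDS = 60°, by the law of cosines:
  XS² = XD² + DS² - 2·XD·DS·cos(60°) = 16 + 49 - 28 = 37
  XS = √37

Step 2: From DS = 7, SY = 9, and ∠DSY = 90°, by the law of cosines:
  DY² = DS² + SY² - 2·DS·SY·cos(90°) = 49 + 81 - 0 = 130
  DY = √130

Step 3: From TD = 2, DA = 5, and ∠TDA = 30°, by the law of cosines:
  TA² = TD² + DA² - 2·TD·DA·cos(30°) = 4 + 25 - 17.32 = 11.68
  TA ≈ 3.42

Step 4: From XD = 4, XZ = 2, DZ = 4, by the inverse law of cosines:
  cos(∠DXZ) = (XD² + XZ² - DZ²) / (2·XD·XZ)
  ∠DXZ = 75.52°

Step 5: From DX = 4, DZ = 4, XZ = 2, by the inverse law of cosines:
  cos(∠XDZ) = (DX² + DZ² - XZ²) / (2·DX·DZ)
  ∠XDZ = 28.96°

Step 6: From ZD = 4, ZX = 2, DX = 4, by the inverse law of cosines:
  cos(∠DZX) = (ZD² + ZX² - DX²) / (2·ZD·ZX)
  ∠DZX = 75.52°

Step 7: From YD = √130, DT = 2, and ∠YDT = 90°, by the law of cosines:
  YT² = YD² + DT² - 2·YD·DT·cos(90°) = 130 + 4 - 0 = 134
  YT = √134

Step 8: From XD = 4, XS = √37, DS = 7, by the inverse law of cosines:
  cos(∠DXS) = (XD² + XS² - DS²) / (2·XD·XS)
  ∠DXS = 85.28°

Step 9: From DS = 7, DY = √130, SY = 9, by the inverse law of cosines:
  cos(∠SDY) = (DS² + DY² - SY²) / (2·DS·DY)
  ∠SDY = 52.13°

Step 10: From SD = 7, SX = √37, DX = 4, by the inverse law of cosines:
  cos(∠DSX) = (SD² + SX² - DX²) / (2·SD·SX)
  ∠DSX = 34.72°

Step 11: From YD = √130, YS = 9, DS = 7, by the inverse law of cosines:
  cos(∠DYS) = (YD² + YS² - DS²) / (2·YD·YS)
  ∠DYS = 37.87°

Step 12: From TA = 3.42, TD = 2, AD = 5, by the inverse law of cosines:
  cos(∠ATD) = (TA² + TD² - AD²) / (2·TA·TD)
  ∠ATD = 132.99°

Step 13: From AD = 5, AT = 3.42, DT = 2, by the inverse law of cosines:
  cos(∠DAT) = (AD² + AT² - DT²) / (2·AD·AT)
  ∠DAT = 17.01°

Step 14: From YD = √130, YT = √134, DT = 2, by the inverse law of cosines:
  cos(∠DYT) = (YD² + YT² - DT²) / (2·YD·YT)
  ∠DYT = 9.95°

Step 15: From TD = 2, TY = √134, DY = √130, by the inverse law of cosines:
  cos(∠DTY) = (TD² + TY² - DY²) / (2·TD·TY)
  ∠DTY = 80.05°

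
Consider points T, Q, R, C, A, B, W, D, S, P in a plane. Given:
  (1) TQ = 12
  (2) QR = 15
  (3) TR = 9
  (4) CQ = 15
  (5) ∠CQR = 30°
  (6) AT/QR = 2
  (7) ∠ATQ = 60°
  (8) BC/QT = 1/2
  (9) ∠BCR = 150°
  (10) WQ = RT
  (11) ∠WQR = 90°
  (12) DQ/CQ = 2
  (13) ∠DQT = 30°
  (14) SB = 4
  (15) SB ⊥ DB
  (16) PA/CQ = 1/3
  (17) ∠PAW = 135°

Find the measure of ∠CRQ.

Step 1: By the law of cosines on triangle RQC: RC² = 15² + 15² − 2·15·15·cos(30°) = 60.29, so RC ≈ 7.76.
Step 2: By the inverse law of cosines on triangle CRQ: cos(∠CRQ) = (7.76² + 15² − 15²) / (2·7.76·15) = 60.29/232.94 = 0.2588, so ∠CRQ = 75°.

Therefore, the measure of angle ∠CRQ = 75°.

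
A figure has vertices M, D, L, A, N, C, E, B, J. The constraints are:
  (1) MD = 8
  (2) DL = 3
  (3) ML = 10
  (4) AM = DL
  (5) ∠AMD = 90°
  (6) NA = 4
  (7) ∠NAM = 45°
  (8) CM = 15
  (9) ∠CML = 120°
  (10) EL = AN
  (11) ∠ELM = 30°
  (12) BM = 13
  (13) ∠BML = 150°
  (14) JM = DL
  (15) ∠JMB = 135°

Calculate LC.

Step 1: By the law of cosines on triangle LMC: LC² = 10² + 15² − 2·10·15·cos(120°) = 475, so LC = 5·√19.

Therefore, the length of LC = 5·√19.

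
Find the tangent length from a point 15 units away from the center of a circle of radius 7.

tangent = √(d² - r²) = √(15² - 7²) = √(225 - 49) = √176 = 4*sqrt(11)

4*sqrt(11)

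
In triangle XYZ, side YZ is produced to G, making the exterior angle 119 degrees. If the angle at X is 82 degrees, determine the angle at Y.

The exterior angle theorem states that an exterior angle equals the sum of the two non-adjacent interior angles.
So 119 = 82 + angle Y, which gives angle Y = 119 - 82 = 37 degrees.

37 degrees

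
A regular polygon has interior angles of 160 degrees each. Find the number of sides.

Each interior angle of a regular n-gon is (n - 2) * 180 / n.
Setting this equal to 160:
(n - 2) * 180 / n = 160
Each exterior angle = 180 - 160 = 20 degrees.
Since exterior angles sum to 360: n = 360 / 20 = 18.

18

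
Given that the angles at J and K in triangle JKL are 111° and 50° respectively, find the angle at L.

angle L = 180 - 111 - 50 = 19 degrees.

19 degrees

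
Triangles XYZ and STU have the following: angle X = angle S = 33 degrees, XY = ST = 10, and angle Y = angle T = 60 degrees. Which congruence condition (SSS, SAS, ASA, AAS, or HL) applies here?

The given information provides:
angle X = angle S = 33 degrees, XY = ST = 10, and angle Y = angle T = 60 degrees
This matches the ASA congruence theorem.
Two pairs of corresponding angles and the included side are equal (Angle-Side-Angle).

ASA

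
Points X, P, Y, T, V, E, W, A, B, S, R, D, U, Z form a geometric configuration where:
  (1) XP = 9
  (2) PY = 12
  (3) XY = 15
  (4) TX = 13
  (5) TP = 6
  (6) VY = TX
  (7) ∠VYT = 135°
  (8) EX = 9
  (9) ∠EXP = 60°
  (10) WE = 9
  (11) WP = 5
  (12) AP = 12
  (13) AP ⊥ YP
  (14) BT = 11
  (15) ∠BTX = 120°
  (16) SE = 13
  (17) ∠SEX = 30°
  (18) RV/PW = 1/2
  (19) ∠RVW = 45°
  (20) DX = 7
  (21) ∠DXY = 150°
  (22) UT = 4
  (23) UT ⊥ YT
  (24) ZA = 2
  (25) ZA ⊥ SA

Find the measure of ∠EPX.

Step 1: By the law of cosines on triangle PXE: PE² = 9² + 9² − 2·9·9·cos(60°) = 81, so PE = 9.
Step 2: By the inverse law of cosines on triangle EPX: cos(∠EPX) = (9² + 9² − 9²) / (2·9·9) = 81/162 = 0.5, so ∠EPX = 60°.

Therefore, the measure of angle ∠EPX = 60°.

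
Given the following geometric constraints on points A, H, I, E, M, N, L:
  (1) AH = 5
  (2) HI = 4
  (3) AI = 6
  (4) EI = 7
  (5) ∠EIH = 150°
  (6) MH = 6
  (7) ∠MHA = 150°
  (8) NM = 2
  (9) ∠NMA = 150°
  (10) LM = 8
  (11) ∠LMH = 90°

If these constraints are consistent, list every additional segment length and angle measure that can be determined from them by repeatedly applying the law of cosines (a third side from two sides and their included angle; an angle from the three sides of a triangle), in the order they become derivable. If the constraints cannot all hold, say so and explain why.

The constraints are consistent. Derivable facts, in order:
After 1 step:
- AM ≈ 10.63
- HE ≈ 10.65
- HL = 10
- ∠AHI = 82.82°
- ∠AIH = 55.77°
- ∠HAI = 41.41°
After 2 steps:
- AN ≈ 12.4
- ∠AMH = 13.6°
- ∠EHI = 19.18°
- ∠HAM = 16.4°
- ∠HEI = 10.82°
- ∠HLM = 36.87°
- ∠LHM = 53.13°
After 3 steps:
- ∠ANM = 25.37°
- ∠MAN = 4.63°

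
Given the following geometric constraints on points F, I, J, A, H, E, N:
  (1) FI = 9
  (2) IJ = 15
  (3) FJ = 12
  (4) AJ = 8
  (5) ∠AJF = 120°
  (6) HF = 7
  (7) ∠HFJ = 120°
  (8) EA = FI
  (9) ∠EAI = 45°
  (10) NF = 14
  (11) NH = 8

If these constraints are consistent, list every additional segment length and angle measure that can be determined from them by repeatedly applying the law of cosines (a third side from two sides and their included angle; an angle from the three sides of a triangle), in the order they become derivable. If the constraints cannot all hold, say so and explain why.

The constraints are consistent. Derivable facts, in order:
After 1 step:
- FA = 4·√19
- JH ≈ 16.64
- ∠FHN = 137.82°
- ∠FIJ = 53.13°
- ∠FJI = 36.87°
- ∠FNH = 19.62°
- ∠HFN = 22.56°
- ∠IFJ = 90°
After 2 steps:
- ∠AFJ = 23.41°
- ∠FAJ = 36.59°
- ∠FHJ = 38.64°
- ∠FJH = 21.36°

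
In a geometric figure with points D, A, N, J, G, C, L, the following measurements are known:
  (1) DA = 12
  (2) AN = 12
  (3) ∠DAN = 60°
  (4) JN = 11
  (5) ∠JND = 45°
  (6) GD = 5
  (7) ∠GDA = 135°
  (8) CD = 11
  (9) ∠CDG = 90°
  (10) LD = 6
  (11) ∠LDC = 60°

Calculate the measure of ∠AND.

Step 1: By the law of cosines on triangle NAD: ND² = 12² + 12² − 2·12·12·cos(60°) = 144, so ND = 12.
Step 2: By the inverse law of cosines on triangle AND: cos(∠AND) = (12² + 12² − 12²) / (2·12·12) = 144/288 = 0.5, so ∠AND = 60°.

Therefore, the measure of angle ∠AND = 60°.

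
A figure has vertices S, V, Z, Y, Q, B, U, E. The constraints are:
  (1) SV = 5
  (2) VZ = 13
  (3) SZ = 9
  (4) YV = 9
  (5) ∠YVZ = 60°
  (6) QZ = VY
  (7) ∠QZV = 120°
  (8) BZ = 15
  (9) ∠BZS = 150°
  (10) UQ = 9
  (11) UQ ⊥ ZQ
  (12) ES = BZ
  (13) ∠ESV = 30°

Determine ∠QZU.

From the given relations: QZ = VY = 9.
Step 1: By the law of cosines on triangle ZQU: ZU² = 9² + 9² − 2·9·9·cos(90°) = 162, so ZU = 9·√2.
Step 2: By the inverse law of cosines on triangle QZU: cos(∠QZU) = (9² + (9·√2)² − 9²) / (2·9·9·√2) = 162/229.1 = 0.7071, so ∠QZU = 45°.

Therefore, the measure of angle ∠QZU = 45°.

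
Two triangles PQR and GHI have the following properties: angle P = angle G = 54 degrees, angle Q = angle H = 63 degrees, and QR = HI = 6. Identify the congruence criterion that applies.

The given information matches AAS: Two pairs of corresponding angles and a non-included side are equal (Angle-Angle-Side).

AAS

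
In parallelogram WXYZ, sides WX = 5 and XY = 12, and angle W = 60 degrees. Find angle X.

Opposite sides of a parallelogram are parallel, so consecutive angles form co-interior angles on a transversal.
Co-interior angles sum to 180°, giving angle X = 180 - 60 = 120 degrees.

120 degrees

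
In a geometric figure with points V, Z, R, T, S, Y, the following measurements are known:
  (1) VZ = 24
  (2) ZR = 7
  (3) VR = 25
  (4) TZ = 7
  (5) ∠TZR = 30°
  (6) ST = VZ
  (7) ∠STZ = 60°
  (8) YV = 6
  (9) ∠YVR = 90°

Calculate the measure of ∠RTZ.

Step 1: By the law of cosines on triangle TZR: TR² = 7² + 7² − 2·7·7·cos(30°) = 13.13, so TR ≈ 3.62.
Step 2: By the inverse law of cosines on triangle RTZ: cos(∠RTZ) = (3.62² + 7² − 7²) / (2·3.62·7) = 13.13/50.73 = 0.2588, so ∠RTZ = 75°.

Therefore, the measure of angle ∠RTZ = 75°.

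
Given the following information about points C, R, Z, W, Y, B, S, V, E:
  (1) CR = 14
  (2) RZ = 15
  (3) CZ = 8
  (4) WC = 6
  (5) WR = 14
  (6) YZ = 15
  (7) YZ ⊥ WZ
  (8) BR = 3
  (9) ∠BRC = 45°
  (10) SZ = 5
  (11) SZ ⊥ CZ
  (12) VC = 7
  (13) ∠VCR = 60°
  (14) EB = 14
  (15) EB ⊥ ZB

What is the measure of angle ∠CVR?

Step 1: By the law of cosines on triangle VCR: VR² = 7² + 14² − 2·7·14·cos(60°) = 147, so VR = 7·√3.
Step 2: By the inverse law of cosines on triangle CVR: cos(∠CVR) = (7² + (7·√3)² − 14²) / (2·7·7·√3) = 0/169.74 = 0, so ∠CVR = 90°.

Therefore, the measure of angle ∠CVR = 90°.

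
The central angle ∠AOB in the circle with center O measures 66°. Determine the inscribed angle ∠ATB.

Inscribed angle = 66° / 2 = 33° (inscribed angle theorem).

33°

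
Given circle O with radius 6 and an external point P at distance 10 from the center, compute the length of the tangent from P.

tangent = √(d² - r²) = √(10² - 6²) = √(100 - 36) = √64 = 8

8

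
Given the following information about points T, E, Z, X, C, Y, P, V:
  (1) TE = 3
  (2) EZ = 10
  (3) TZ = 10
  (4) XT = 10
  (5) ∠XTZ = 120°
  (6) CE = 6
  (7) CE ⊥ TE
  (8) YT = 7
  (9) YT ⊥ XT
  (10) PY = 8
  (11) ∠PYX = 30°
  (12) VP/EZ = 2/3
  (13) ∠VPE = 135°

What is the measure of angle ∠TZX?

Step 1: By the law of cosines on triangle ZTX: ZX² = 10² + 10² − 2·10·10·cos(120°) = 300, so ZX = 10·√3.
Step 2: By the inverse law of cosines on triangle TZX: cos(∠TZX) = (10² + (10·√3)² − 10²) / (2·10·10·√3) = 300/346.41 = 0.866, so ∠TZX = 30°.

Therefore, the measure of angle ∠TZX = 30°.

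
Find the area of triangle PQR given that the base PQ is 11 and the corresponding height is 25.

Area = (1/2)(11)(25) = 275/2

275/2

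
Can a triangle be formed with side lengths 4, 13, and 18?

The longest side is 18. The other two sides sum to 4 + 13 = 17.
Since 17 ≤ 18, the two shorter sides cannot reach around to close the triangle.

No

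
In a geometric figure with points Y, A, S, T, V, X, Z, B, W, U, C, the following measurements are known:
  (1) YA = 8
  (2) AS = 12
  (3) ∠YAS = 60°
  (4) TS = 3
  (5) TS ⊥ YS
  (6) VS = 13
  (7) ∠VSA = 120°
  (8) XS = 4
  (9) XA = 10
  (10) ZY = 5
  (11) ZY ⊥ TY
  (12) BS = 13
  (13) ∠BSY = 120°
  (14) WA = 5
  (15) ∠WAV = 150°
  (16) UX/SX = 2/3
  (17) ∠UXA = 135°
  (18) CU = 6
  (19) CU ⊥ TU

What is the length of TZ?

Step 1: By the law of cosines on triangle SAY: SY² = 12² + 8² − 2·12·8·cos(60°) = 112, so SY = 4·√7.
Step 2: By the law of cosines on triangle TSY: TY² = 3² + (4·√7)² − 2·3·4·√7·cos(90°) = 121, so TY = 11.
Step 3: By the law of cosines on triangle TYZ: TZ² = 11² + 5² − 2·11·5·cos(90°) = 146, so TZ = √146.

Therefore, the length of TZ = √146.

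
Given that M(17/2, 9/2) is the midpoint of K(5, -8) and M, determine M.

Using the midpoint formula: M = ((x1 + x2)/2, (y1 + y2)/2)
We know M = (17/2, 9/2) and K = (5, -8)
For x: 17/2 = (5 + x2)/2, so x2 = 2*17/2 - 5 = 12
For y: 9/2 = (-8 + y2)/2, so y2 = 2*9/2 - -8 = 17
M = (12, 17)

(12, 17)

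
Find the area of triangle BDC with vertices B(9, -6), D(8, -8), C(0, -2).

The Shoelace formula computes the area from vertex coordinates by summing cross products.
For vertices (9,-6), (8,-8), (0,-2):
Signed sum = 9*-8 - 8*-6 + 8*-2 - 0*-8 + 0*-6 - 9*-2
= -24 + -16 + 18 = -22
Area = (1/2)|-22| = 11.

11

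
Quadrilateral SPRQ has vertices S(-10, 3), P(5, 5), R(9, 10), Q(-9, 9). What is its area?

Shoelace: sum of cross terms = 174, Area = (1/2)|174| = 87

87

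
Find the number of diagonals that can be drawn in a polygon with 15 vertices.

Total line segments between 15 vertices = C(15,2) = 105.
Subtract the 15 sides: 105 - 15 = 90 diagonals.

90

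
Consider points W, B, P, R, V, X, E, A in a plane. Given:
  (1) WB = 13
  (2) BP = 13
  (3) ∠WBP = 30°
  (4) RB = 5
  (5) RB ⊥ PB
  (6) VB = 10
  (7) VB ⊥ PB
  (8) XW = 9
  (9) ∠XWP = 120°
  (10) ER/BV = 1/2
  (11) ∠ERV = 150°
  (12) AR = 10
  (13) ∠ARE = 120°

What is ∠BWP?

Step 1: By the law of cosines on triangle WBP: WP² = 13² + 13² − 2·13·13·cos(30°) = 45.28, so WP ≈ 6.73.
Step 2: By the inverse law of cosines on triangle BWP: cos(∠BWP) = (13² + 6.73² − 13²) / (2·13·6.73) = 45.28/174.96 = 0.2588, so ∠BWP = 75°.

Therefore, the measure of angle ∠BWP = 75°.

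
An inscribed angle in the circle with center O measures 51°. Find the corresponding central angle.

By the inscribed angle theorem, the central angle is twice the inscribed angle.
Central angle = 2 × 51° = 102°

102°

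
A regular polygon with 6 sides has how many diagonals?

Each of the 6 vertices connects to 3 non-adjacent vertices via diagonals.
Total connections = 6 × 3 = 18, but each diagonal is counted twice.
Number of diagonals = 18 / 2 = 9.

9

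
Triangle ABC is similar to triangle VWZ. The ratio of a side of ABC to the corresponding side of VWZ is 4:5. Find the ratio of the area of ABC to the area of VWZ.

Area scales with the square of linear dimensions. If every length is multiplied by 4/5, then the area is multiplied by (4/5)^2 = 16/25.
The area ratio is 16:25.

16:25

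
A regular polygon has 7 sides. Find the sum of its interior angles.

The sum of interior angles of an n-sided polygon is (n - 2) * 180.
For n = 7: (7 - 2) * 180 = 5 * 180 = 900 degrees.

900 degrees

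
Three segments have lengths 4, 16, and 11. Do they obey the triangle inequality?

No.
The triangle inequality is violated: 4 + 11 = 15 ≤ 16.
These lengths cannot form a triangle.

No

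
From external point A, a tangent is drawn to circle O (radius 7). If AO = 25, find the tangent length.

tangent = √(d² - r²) = √(25² - 7²) = √(625 - 49) = √576 = 24

24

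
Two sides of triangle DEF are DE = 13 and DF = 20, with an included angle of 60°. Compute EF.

Law of cosines: EF^2 = 13^2 + 20^2 - 2(13)(20)cos(60°) = 309, so EF = sqrt(309).

sqrt(309)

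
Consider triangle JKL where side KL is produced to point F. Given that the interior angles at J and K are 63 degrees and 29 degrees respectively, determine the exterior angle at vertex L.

Exterior angle = 63 + 29 = 92 degrees (exterior angle theorem).

92 degrees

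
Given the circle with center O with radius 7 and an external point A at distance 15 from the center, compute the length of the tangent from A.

The tangent, radius, and line from the external point to the center form a right triangle.
The right angle is where the tangent meets the radius.
By the Pythagorean theorem: tangent² + 7² = 15²
tangent² = 225 - 49 = 176
tangent = 4*sqrt(11)

4*sqrt(11)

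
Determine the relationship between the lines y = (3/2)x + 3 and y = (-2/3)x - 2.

Slope of line 1: m1 = 3/2
Slope of line 2: m2 = -2/3
Two lines are perpendicular when the product of their slopes is -1 (negative reciprocals).
m1 * m2 = (3/2) * (-2/3) = -1, confirming perpendicularity.

Perpendicular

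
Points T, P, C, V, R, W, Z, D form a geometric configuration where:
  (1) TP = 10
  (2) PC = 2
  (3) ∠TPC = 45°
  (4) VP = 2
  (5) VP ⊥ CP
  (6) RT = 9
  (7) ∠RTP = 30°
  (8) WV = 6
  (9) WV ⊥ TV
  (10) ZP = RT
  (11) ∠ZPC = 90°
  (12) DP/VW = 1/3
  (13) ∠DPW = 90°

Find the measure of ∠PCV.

Step 1: By the law of cosines on triangle CPV: CV² = 2² + 2² − 2·2·2·cos(90°) = 8, so CV = 2·√2.
Step 2: By the inverse law of cosines on triangle PCV: cos(∠PCV) = (2² + (2·√2)² − 2²) / (2·2·2·√2) = 8/11.31 = 0.7071, so ∠PCV = 45°.

Therefore, the measure of angle ∠PCV = 45°.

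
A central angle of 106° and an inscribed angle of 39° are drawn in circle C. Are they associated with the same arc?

By the inscribed angle theorem, the inscribed angle for a central angle of 106° should be 106° / 2 = 53°.
The given inscribed angle is 39°, which does not equal 53°.
Therefore, no, they do not correspond to the same arc.

No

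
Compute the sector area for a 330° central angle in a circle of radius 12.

Sector area = π(12²)(11/12) = 132*pi

132*pi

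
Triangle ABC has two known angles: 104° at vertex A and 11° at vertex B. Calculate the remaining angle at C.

The interior angles sum to 180°: angle C = 180 - 104 - 11 = 65°.
The triangle is obtuse (angles 104°, 11°, 65°).

65 degrees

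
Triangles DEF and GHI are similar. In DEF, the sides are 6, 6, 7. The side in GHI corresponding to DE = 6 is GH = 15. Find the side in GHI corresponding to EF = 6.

Since the triangles are similar, the ratio of corresponding sides is constant.
Scale factor k = GH / DE = 15 / 6 = 5/2
HI = k * EF = 5/2 * 6 = 15

15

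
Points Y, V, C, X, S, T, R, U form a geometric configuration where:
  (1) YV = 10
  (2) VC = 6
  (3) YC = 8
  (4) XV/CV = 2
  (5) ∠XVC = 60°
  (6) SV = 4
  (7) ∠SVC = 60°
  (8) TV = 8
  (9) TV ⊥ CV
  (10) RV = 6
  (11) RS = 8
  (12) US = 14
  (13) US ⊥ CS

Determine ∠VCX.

From the given relations: XV = 2·CV = 2·6 = 12.
Step 1: By the law of cosines on triangle CVX: CX² = 6² + 12² − 2·6·12·cos(60°) = 108, so CX = 6·√3.
Step 2: By the inverse law of cosines on triangle VCX: cos(∠VCX) = (6² + (6·√3)² − 12²) / (2·6·6·√3) = 0/124.71 = 0, so ∠VCX = 90°.

Therefore, the measure of angle ∠VCX = 90°.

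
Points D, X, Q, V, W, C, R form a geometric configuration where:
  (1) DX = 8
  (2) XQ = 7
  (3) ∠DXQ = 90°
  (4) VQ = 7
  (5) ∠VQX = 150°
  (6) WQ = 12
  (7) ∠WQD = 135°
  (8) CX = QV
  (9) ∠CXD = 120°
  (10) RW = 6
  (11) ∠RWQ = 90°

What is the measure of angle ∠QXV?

Step 1: By the law of cosines on triangle XQV: XV² = 7² + 7² − 2·7·7·cos(150°) = 182.87, so XV ≈ 13.52.
Step 2: By the inverse law of cosines on triangle QXV: cos(∠QXV) = (7² + 13.52² − 7²) / (2·7·13.52) = 182.87/189.32 = 0.9659, so ∠QXV = 15°.

Therefore, the measure of angle ∠QXV = 15°.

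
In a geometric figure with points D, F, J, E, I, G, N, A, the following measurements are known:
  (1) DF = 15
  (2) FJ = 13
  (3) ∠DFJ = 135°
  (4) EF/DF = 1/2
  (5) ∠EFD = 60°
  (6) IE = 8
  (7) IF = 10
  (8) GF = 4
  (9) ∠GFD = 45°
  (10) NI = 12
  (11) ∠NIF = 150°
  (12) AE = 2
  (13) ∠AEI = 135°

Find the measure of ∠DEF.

From the given relations: EF = 1/2·DF = 1/2·15 ≈ 7.5.
Step 1: By the law of cosines on triangle EFD: ED² = 7.5² + 15² − 2·7.5·15·cos(60°) = 168.75, so ED ≈ 12.99.
Step 2: By the inverse law of cosines on triangle DEF: cos(∠DEF) = (12.99² + 7.5² − 15²) / (2·12.99·7.5) = 0/194.86 = 0, so ∠DEF = 90°.

Therefore, the measure of angle ∠DEF = 90°.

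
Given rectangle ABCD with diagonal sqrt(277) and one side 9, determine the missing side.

Using the Pythagorean theorem: d^2 = a^2 + b^2
b^2 = d^2 - a^2
b^2 = 277 - 81
b^2 = 196
b = sqrt(196) = 14

14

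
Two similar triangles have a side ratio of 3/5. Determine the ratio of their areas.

Area scales with the square of linear dimensions. If every length is multiplied by 3/5, then the area is multiplied by (3/5)^2 = 9/25.
The area ratio is 9:25.

9:25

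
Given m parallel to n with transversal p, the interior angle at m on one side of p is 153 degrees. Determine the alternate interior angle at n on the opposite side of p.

Alternate interior angles lie on opposite sides of the transversal, between the parallel lines.
By the alternate interior angle theorem, they are equal: 153 degrees.

153 degrees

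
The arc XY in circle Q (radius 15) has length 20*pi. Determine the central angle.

The full circumference is 2πr = 30*pi.
The arc is 20*pi / 30*pi = 2/3 of the full circle.
So the central angle = 2/3 × 360° = 240°.

240°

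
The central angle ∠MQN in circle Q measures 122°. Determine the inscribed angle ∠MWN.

An inscribed angle intercepts an arc from a point on the circle, while the central angle intercepts the same arc from the center.
The inscribed angle is always half the central angle: 122° / 2 = 61°.

61°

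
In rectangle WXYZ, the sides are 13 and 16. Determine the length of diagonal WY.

d = sqrt(13^2 + 16^2) = sqrt(425) = 5*sqrt(17)

5*sqrt(17)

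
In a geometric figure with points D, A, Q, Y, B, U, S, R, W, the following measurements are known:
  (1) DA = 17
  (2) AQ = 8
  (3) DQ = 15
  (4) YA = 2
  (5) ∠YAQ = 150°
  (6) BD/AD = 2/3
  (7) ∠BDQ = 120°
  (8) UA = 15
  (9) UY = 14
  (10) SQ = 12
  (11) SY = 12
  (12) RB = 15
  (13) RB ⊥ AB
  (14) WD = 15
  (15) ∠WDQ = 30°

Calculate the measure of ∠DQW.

Step 1: By the law of cosines on triangle QDW: QW² = 15² + 15² − 2·15·15·cos(30°) = 60.29, so QW ≈ 7.76.
Step 2: By the inverse law of cosines on triangle DQW: cos(∠DQW) = (15² + 7.76² − 15²) / (2·15·7.76) = 60.29/232.94 = 0.2588, so ∠DQW = 75°.

Therefore, the measure of angle ∠DQW = 75°.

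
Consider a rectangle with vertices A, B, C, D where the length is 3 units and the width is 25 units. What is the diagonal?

Using the Pythagorean theorem:
d² = 3² + 25² = 9 + 625 = 634
d = sqrt(634)

sqrt(634)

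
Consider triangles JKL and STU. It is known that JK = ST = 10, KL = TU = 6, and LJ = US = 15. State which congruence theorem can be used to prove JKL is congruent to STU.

The given information provides:
JK = ST = 10, KL = TU = 6, and LJ = US = 15
This matches the SSS congruence theorem.
All three pairs of corresponding sides are equal (Side-Side-Side).

SSS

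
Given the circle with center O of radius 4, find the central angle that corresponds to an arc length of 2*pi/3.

The full circumference is 2πr = 8*pi.
The arc is 2*pi/3 / 8*pi = 1/12 of the full circle.
So the central angle = 1/12 × 360° = 30°.

30°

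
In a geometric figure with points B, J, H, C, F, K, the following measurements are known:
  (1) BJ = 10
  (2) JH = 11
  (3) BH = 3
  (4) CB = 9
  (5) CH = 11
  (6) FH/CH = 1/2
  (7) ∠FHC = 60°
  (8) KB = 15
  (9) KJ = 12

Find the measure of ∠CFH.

From the given relations: FH = 1/2·CH = 1/2·11 ≈ 5.5.
Step 1: By the law of cosines on triangle FHC: FC² = 5.5² + 11² − 2·5.5·11·cos(60°) = 90.75, so FC ≈ 9.53.
Step 2: By the inverse law of cosines on triangle CFH: cos(∠CFH) = (9.53² + 5.5² − 11²) / (2·9.53·5.5) = 0/104.79 = 0, so ∠CFH = 90°.

Therefore, the measure of angle ∠CFH = 90°.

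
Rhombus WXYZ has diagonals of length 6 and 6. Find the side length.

The diagonals of a rhombus bisect each other at right angles.
Half-diagonals: 6/2 = 3 and 6/2 = 3
side = sqrt(3^2 + 3^2)
side = sqrt(9 + 9)
side = sqrt(18) = 3*sqrt(2)

3*sqrt(2)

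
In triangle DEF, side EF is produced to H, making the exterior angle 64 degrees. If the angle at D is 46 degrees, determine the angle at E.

angle E = 64 - 46 = 18 degrees (exterior angle theorem).

18 degrees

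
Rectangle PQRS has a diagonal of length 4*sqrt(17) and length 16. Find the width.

The diagonal of a rectangle forms a right triangle with the two sides.
Rearranging the Pythagorean theorem: missing side = sqrt(d^2 - known^2).
= sqrt(272 - 256) = sqrt(16) = 4.

4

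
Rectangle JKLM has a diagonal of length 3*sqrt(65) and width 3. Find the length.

Using the Pythagorean theorem: d^2 = a^2 + b^2
b^2 = d^2 - a^2
b^2 = 585 - 9
b^2 = 576
b = sqrt(576) = 24

24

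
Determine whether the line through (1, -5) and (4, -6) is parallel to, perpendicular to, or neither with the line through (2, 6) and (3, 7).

Slope of line 1: m1 = (-6 - -5)/(4 - 1) = -1/3 = -1/3
Slope of line 2: m2 = (7 - 6)/(3 - 2) = 1/1 = 1
m1 != m2 and m1*m2 = -1/3 != -1. Neither.

Neither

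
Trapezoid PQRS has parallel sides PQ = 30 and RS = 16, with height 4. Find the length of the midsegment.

The midsegment of a trapezoid = (base1 + base2) / 2
midsegment = (30 + 16) / 2
midsegment = 46 / 2
midsegment = 23

23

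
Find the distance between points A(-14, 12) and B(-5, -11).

d = sqrt((9)^2 + (-23)^2) = sqrt(610)

sqrt(610)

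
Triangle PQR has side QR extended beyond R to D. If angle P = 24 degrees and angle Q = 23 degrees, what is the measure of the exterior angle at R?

Exterior angle = 24 + 23 = 47 degrees (exterior angle theorem).

47 degrees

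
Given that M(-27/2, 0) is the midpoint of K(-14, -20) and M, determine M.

Using the midpoint formula: M = ((x1 + x2)/2, (y1 + y2)/2)
We know M = (-27/2, 0) and K = (-14, -20)
For x: -27/2 = (-14 + x2)/2, so x2 = 2*-27/2 - -14 = -13
For y: 0 = (-20 + y2)/2, so y2 = 2*0 - -20 = 20
M = (-13, 20)

(-13, 20)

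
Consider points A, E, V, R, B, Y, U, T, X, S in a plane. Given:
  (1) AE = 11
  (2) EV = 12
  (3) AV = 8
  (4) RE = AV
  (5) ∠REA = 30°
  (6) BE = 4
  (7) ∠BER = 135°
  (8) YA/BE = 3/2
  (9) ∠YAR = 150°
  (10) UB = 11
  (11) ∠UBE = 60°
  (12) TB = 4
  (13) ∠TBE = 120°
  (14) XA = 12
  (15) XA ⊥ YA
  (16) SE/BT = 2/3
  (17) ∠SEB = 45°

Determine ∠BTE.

Step 1: By the law of cosines on triangle TBE: TE² = 4² + 4² − 2·4·4·cos(120°) = 48, so TE = 4·√3.
Step 2: By the inverse law of cosines on triangle BTE: cos(∠BTE) = (4² + (4·√3)² − 4²) / (2·4·4·√3) = 48/55.43 = 0.866, so ∠BTE = 30°.

Therefore, the measure of angle ∠BTE = 30°.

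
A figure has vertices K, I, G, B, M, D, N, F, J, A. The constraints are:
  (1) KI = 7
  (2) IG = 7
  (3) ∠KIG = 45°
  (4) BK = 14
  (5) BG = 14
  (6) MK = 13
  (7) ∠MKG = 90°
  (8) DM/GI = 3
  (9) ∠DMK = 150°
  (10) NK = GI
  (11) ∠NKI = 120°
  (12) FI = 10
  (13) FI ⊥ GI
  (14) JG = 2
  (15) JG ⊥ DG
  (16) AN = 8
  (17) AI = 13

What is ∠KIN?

From the given relations: NK = GI = 7.
Step 1: By the law of cosines on triangle IKN: IN² = 7² + 7² − 2·7·7·cos(120°) = 147, so IN = 7·√3.
Step 2: By the inverse law of cosines on triangle KIN: cos(∠KIN) = (7² + (7·√3)² − 7²) / (2·7·7·√3) = 147/169.74 = 0.866, so ∠KIN = 30°.

Therefore, the measure of angle ∠KIN = 30°.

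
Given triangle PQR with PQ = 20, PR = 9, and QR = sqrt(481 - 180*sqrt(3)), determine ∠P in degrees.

cos(P) = (20² + 9² - (sqrt(481 - 180*sqrt(3)))²) / (2 × 20 × 9) = sqrt(3)/2, so P = arccos(sqrt(3)/2) = 30°.

30°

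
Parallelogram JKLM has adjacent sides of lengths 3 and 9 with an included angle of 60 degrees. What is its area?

The area of a parallelogram equals the product of two adjacent sides times the sine of the included angle.
This is because the height equals 9 * sin(60°) = 9*sqrt(3)/2.
Area = 3 * 9*sqrt(3)/2 = 27*sqrt(3)/2

27*sqrt(3)/2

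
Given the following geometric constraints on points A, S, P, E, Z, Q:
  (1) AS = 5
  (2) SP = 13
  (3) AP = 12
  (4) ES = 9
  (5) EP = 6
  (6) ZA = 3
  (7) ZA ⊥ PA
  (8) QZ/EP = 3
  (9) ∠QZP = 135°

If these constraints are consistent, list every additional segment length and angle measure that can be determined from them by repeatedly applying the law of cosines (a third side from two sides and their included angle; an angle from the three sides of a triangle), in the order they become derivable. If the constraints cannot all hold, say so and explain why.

The constraints are consistent. Derivable facts, in order:
After 1 step:
- PZ = 3·√17
- ∠APS = 22.62°
- ∠ASP = 67.38°
- ∠EPS = 37.36°
- ∠ESP = 23.86°
- ∠PAS = 90°
- ∠PES = 118.78°
After 2 steps:
- PQ ≈ 28.14
- ∠APZ = 14.04°
- ∠AZP = 75.96°
After 3 steps:
- ∠PQZ = 18.11°
- ∠QPZ = 26.89°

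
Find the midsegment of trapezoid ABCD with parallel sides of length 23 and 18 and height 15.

The midsegment (median) of a trapezoid connects the midpoints of the non-parallel sides.
Its length is the average of the two bases: (23 + 18) / 2 = 41/2.

41/2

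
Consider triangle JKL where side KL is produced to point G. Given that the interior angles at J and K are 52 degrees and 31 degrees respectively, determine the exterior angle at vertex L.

By the exterior angle theorem, an exterior angle of a triangle equals the sum of the two remote interior angles.
Exterior angle = angle J + angle K
Exterior angle = 52 + 31 = 83 degrees

83 degrees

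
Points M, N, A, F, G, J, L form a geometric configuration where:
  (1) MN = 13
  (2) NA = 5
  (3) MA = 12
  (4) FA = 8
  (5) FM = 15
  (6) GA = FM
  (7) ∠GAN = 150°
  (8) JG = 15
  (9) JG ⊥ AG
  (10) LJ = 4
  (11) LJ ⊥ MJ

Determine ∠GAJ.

From the given relations: GA = FM = 15.
Step 1: By the law of cosines on triangle AGJ: AJ² = 15² + 15² − 2·15·15·cos(90°) = 450, so AJ = 15·√2.
Step 2: By the inverse law of cosines on triangle GAJ: cos(∠GAJ) = (15² + (15·√2)² − 15²) / (2·15·15·√2) = 450/636.4 = 0.7071, so ∠GAJ = 45°.

Therefore, the measure of angle ∠GAJ = 45°.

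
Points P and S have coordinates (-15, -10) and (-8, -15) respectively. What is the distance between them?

d = sqrt((7)^2 + (-5)^2) = sqrt(74)

sqrt(74)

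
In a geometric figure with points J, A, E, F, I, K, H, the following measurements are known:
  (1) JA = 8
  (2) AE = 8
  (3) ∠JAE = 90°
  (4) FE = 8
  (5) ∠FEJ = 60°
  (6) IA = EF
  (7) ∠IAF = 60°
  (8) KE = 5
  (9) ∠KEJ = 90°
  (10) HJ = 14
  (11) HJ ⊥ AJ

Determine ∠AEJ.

Step 1: By the law of cosines on triangle EAJ: EJ² = 8² + 8² − 2·8·8·cos(90°) = 128, so EJ = 8·√2.
Step 2: By the inverse law of cosines on triangle AEJ: cos(∠AEJ) = (8² + (8·√2)² − 8²) / (2·8·8·√2) = 128/181.02 = 0.7071, so ∠AEJ = 45°.

Therefore, the measure of angle ∠AEJ = 45°.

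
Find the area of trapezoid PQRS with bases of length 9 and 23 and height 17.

Area of a trapezoid = (base1 + base2) * height / 2
Area = (9 + 23) * 17 / 2
Area = 32 * 17 / 2
Area = 544 / 2
Area = 272

272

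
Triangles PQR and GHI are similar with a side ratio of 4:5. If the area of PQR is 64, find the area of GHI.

For similar figures, the area ratio equals the square of the side ratio.
Side ratio (PQR to GHI) = 4:5, so area ratio = 4^2:5^2 = 16:25.
If the area of PQR is 64, then the area of GHI = 64 * (25/16) = 100.

100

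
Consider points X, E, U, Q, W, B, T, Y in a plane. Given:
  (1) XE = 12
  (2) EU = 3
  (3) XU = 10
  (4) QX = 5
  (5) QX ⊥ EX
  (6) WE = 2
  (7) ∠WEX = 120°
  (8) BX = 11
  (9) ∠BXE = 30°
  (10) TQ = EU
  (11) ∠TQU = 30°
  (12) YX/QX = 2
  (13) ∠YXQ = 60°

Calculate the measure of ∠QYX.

From the given relations: YX = 2·QX = 2·5 = 10.
Step 1: By the law of cosines on triangle YXQ: YQ² = 10² + 5² − 2·10·5·cos(60°) = 75, so YQ = 5·√3.
Step 2: By the inverse law of cosines on triangle QYX: cos(∠QYX) = ((5·√3)² + 10² − 5²) / (2·5·√3·10) = 150/173.21 = 0.866, so ∠QYX = 30°.

Therefore, the measure of angle ∠QYX = 30°.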